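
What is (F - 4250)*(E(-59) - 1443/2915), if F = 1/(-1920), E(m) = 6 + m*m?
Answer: -41465706041581/2798400 ≈ -1.4818e+7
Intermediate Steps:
E(m) = 6 + m²
F = -1/1920 ≈ -0.00052083
(F - 4250)*(E(-59) - 1443/2915) = (-1/1920 - 4250)*((6 + (-59)²) - 1443/2915) = -8160001*((6 + 3481) - 1443*1/2915)/1920 = -8160001*(3487 - 1443/2915)/1920 = -8160001/1920*10163162/2915 = -41465706041581/2798400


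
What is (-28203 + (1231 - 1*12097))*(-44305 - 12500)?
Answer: 2219314545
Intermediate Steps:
(-28203 + (1231 - 1*12097))*(-44305 - 12500) = (-28203 + (1231 - 12097))*(-56805) = (-28203 - 10866)*(-56805) = -39069*(-56805) = 2219314545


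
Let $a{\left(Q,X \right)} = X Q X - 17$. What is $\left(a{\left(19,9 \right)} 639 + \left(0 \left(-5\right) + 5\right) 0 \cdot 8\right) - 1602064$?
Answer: $-629506$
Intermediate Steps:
$a{\left(Q,X \right)} = -17 + Q X^{2}$ ($a{\left(Q,X \right)} = Q X X - 17 = Q X^{2} - 17 = -17 + Q X^{2}$)
$\left(a{\left(19,9 \right)} 639 + \left(0 \left(-5\right) + 5\right) 0 \cdot 8\right) - 1602064 = \left(\left(-17 + 19 \cdot 9^{2}\right) 639 + \left(0 \left(-5\right) + 5\right) 0 \cdot 8\right) - 1602064 = \left(\left(-17 + 19 \cdot 81\right) 639 + \left(0 + 5\right) 0 \cdot 8\right) - 1602064 = \left(\left(-17 + 1539\right) 639 + 5 \cdot 0 \cdot 8\right) - 1602064 = \left(1522 \cdot 639 + 0 \cdot 8\right) - 1602064 = \left(972558 + 0\right) - 1602064 = 972558 - 1602064 = -629506$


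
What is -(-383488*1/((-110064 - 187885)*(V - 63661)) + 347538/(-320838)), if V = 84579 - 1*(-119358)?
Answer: 605219179776507/558727264349513 ≈ 1.0832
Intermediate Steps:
V = 203937 (V = 84579 + 119358 = 203937)
-(-383488*1/((-110064 - 187885)*(V - 63661)) + 347538/(-320838)) = -(-383488*1/((-110064 - 187885)*(203937 - 63661)) + 347538/(-320838)) = -(-383488/(140276*(-297949)) + 347538*(-1/320838)) = -(-383488/(-41795093924) - 57923/53473) = -(-383488*(-1/41795093924) - 57923/53473) = -(95872/10448773481 - 57923/53473) = -1*(-605219179776507/558727264349513) = 605219179776507/558727264349513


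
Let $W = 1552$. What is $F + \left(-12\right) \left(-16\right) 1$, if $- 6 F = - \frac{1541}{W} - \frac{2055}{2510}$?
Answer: $\frac{449469631}{2337312} \approx 192.3$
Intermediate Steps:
$F = \frac{705727}{2337312}$ ($F = - \frac{- \frac{1541}{1552} - \frac{2055}{2510}}{6} = - \frac{\left(-1541\right) \frac{1}{1552} - \frac{411}{502}}{6} = - \frac{- \frac{1541}{1552} - \frac{411}{502}}{6} = \left(- \frac{1}{6}\right) \left(- \frac{705727}{389552}\right) = \frac{705727}{2337312} \approx 0.30194$)
$F + \left(-12\right) \left(-16\right) 1 = \frac{705727}{2337312} + \left(-12\right) \left(-16\right) 1 = \frac{705727}{2337312} + 192 \cdot 1 = \frac{705727}{2337312} + 192 = \frac{449469631}{2337312}$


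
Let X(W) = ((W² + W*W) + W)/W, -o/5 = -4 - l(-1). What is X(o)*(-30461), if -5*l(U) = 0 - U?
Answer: -1187979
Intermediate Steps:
l(U) = U/5 (l(U) = -(0 - U)/5 = -(-1)*U/5 = U/5)
o = 19 (o = -5*(-4 - (-1)/5) = -5*(-4 - 1*(-⅕)) = -5*(-4 + ⅕) = -5*(-19/5) = 19)
X(W) = (W + 2*W²)/W (X(W) = ((W² + W²) + W)/W = (2*W² + W)/W = (W + 2*W²)/W)
X(o)*(-30461) = (1 + 2*19)*(-30461) = (1 + 38)*(-30461) = 39*(-30461) = -1187979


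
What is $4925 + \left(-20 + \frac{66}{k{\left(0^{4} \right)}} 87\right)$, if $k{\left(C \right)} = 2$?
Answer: $7776$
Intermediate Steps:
$4925 + \left(-20 + \frac{66}{k{\left(0^{4} \right)}} 87\right) = 4925 - \left(20 - \frac{66}{2} \cdot 87\right) = 4925 - \left(20 - 66 \cdot \frac{1}{2} \cdot 87\right) = 4925 + \left(-20 + 33 \cdot 87\right) = 4925 + \left(-20 + 2871\right) = 4925 + 2851 = 7776$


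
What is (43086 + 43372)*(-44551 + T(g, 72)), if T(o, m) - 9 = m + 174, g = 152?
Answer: -3829743568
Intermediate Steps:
T(o, m) = 183 + m (T(o, m) = 9 + (m + 174) = 9 + (174 + m) = 183 + m)
(43086 + 43372)*(-44551 + T(g, 72)) = (43086 + 43372)*(-44551 + (183 + 72)) = 86458*(-44551 + 255) = 86458*(-44296) = -3829743568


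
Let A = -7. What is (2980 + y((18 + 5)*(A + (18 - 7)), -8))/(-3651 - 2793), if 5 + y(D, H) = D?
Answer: -3067/6444 ≈ -0.47595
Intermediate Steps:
y(D, H) = -5 + D
(2980 + y((18 + 5)*(A + (18 - 7)), -8))/(-3651 - 2793) = (2980 + (-5 + (18 + 5)*(-7 + (18 - 7))))/(-3651 - 2793) = (2980 + (-5 + 23*(-7 + 11)))/(-6444) = (2980 + (-5 + 23*4))*(-1/6444) = (2980 + (-5 + 92))*(-1/6444) = (2980 + 87)*(-1/6444) = 3067*(-1/6444) = -3067/6444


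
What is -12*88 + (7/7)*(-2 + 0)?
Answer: -1058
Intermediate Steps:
-12*88 + (7/7)*(-2 + 0) = -1056 + (7*(1/7))*(-2) = -1056 + 1*(-2) = -1056 - 2 = -1058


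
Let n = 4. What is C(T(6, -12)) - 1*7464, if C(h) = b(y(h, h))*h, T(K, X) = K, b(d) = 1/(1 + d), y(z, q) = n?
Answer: -37314/5 ≈ -7462.8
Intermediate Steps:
y(z, q) = 4
C(h) = h/5 (C(h) = h/(1 + 4) = h/5)
C(T(6, -12)) - 1*7464 = (⅕)*6 - 1*7464 = 6/5 - 7464 = -37314/5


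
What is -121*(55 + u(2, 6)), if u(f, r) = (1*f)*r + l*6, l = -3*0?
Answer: -8107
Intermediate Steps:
l = 0
u(f, r) = f*r (u(f, r) = (1*f)*r + 0*6 = f*r + 0 = f*r)
-121*(55 + u(2, 6)) = -121*(55 + 2*6) = -121*(55 + 12) = -121*67 = -8107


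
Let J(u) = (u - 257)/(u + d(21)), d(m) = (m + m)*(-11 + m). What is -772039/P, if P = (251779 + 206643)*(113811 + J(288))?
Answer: -273301806/18469414155209 ≈ -1.4798e-5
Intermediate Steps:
d(m) = 2*m*(-11 + m) (d(m) = (2*m)*(-11 + m) = 2*m*(-11 + m))
J(u) = (-257 + u)/(420 + u) (J(u) = (u - 257)/(u + 2*21*(-11 + 21)) = (-257 + u)/(u + 2*21*10) = (-257 + u)/(u + 420) = (-257 + u)/(420 + u))
P = 18469414155209/354 (P = (251779 + 206643)*(113811 + (-257 + 288)/(420 + 288)) = 458422*(113811 + 31/708) = 458422*(80578219/708) = 18469414155209/354 ≈ 5.2173e+10)
-772039/P = -772039/18469414155209/354 = -772039*354/18469414155209 = -273301806/18469414155209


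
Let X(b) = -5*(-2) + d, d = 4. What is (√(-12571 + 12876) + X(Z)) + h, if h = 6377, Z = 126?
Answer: 6391 + √305 ≈ 6408.5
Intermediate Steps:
X(b) = 14 (X(b) = -5*(-2) + 4 = 10 + 4 = 14)
(√(-12571 + 12876) + X(Z)) + h = (√(-12571 + 12876) + 14) + 6377 = (√305 + 14) + 6377 = (14 + √305) + 6377 = 6391 + √305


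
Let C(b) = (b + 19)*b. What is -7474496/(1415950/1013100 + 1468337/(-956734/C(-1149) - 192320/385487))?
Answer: 122287737385713922176/19439584669784276213 ≈ 6.2907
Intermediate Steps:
C(b) = b*(19 + b) (C(b) = (19 + b)*b = b*(19 + b))
-7474496/(1415950/1013100 + 1468337/(-956734/C(-1149) - 192320/385487)) = -7474496/(1415950/1013100 + 1468337/(-956734*(-1/(1149*(19 - 1149))) - 192320/385487)) = -7474496/(1415950*(1/1013100) + 1468337/(-956734/((-1149*(-1130))) - 192320*1/385487)) = -7474496/(28319/20262 + 1468337/(-956734/1298370 - 192320/385487)) = -7474496/(28319/20262 + 1468337/(-956734*1/1298370 - 192320/385487)) = -7474496/(28319/20262 + 1468337/(-1249/1695 - 192320/385487)) = -7474496/(28319/20262 + 1468337/(-807455663/653400465)) = -7474496/(28319/20262 + 1468337*(-653400465/807455663)) = -7474496/(28319/20262 - 959412078576705/807455663) = -7474496/(-19439584669784276213/16360666643706) = -7474496*(-16360666643706/19439584669784276213) = 122287737385713922176/19439584669784276213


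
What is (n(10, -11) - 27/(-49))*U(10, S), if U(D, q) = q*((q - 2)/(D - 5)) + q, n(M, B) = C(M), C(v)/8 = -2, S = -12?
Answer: -81756/245 ≈ -333.70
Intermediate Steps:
C(v) = -16 (C(v) = 8*(-2) = -16)
n(M, B) = -16
U(D, q) = q + q*(-2 + q)/(-5 + D) (U(D, q) = q*((-2 + q)/(-5 + D)) + q = q*(-2 + q)/(-5 + D) + q = q + q*(-2 + q)/(-5 + D))
(n(10, -11) - 27/(-49))*U(10, S) = (-16 - 27/(-49))*(-12*(-7 + 10 - 12)/(-5 + 10)) = (-16 - 27*(-1/49))*(-12*(-9)/5) = (-16 + 27/49)*(-12*⅕*(-9)) = -757/49*108/5 = -81756/245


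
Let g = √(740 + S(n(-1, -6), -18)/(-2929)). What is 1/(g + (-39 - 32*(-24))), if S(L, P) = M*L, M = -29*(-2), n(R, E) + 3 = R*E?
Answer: 73629/53600807 - √7548134/53600807 ≈ 0.0013224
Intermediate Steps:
n(R, E) = -3 + E*R (n(R, E) = -3 + R*E = -3 + E*R)
M = 58
S(L, P) = 58*L
g = √7548134/101 (g = √(740 + (58*(-3 - 6*(-1)))/(-2929)) = √(740 + (58*(-3 + 6))*(-1/2929)) = √(740 + (58*3)*(-1/2929)) = √(740 + 174*(-1/2929)) = √(740 - 6/101) = √(74734/101) = √7548134/101 ≈ 27.202)
1/(g + (-39 - 32*(-24))) = 1/(√7548134/101 + (-39 - 32*(-24))) = 1/(√7548134/101 + (-39 + 768)) = 1/(√7548134/101 + 729) = 1/(729 + √7548134/101)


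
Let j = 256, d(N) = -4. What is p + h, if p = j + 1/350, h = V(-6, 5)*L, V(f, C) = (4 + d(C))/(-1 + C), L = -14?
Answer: 89601/350 ≈ 256.00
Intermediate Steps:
V(f, C) = 0 (V(f, C) = (4 - 4)/(-1 + C) = 0/(-1 + C) = 0)
h = 0 (h = 0*(-14) = 0)
p = 89601/350 (p = 256 + 1/350 = 89601/350 ≈ 256.00)
p + h = 89601/350 + 0 = 89601/350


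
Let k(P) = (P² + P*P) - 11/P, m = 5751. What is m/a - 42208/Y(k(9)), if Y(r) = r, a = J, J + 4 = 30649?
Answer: -430846509/1642345 ≈ -262.34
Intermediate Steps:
J = 30645 (J = -4 + 30649 = 30645)
a = 30645
k(P) = -11/P + 2*P² (k(P) = (P² + P²) - 11/P = 2*P² - 11/P = -11/P + 2*P²)
m/a - 42208/Y(k(9)) = 5751/30645 - 42208*9/(-11 + 2*9³) = 5751*(1/30645) - 42208*9/(-11 + 2*729) = 213/1135 - 42208*9/(-11 + 1458) = 213/1135 - 42208/((⅑)*1447) = 213/1135 - 42208/1447/9 = 213/1135 - 42208*9/1447 = 213/1135 - 379872/1447 = -430846509/1642345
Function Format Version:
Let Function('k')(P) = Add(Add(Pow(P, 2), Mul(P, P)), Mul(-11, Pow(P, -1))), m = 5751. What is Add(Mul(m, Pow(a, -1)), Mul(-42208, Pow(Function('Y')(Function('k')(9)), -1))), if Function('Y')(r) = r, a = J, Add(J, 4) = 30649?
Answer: Rational(-430846509, 1642345) ≈ -262.34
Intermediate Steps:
J = 30645 (J = Add(-4, 30649) = 30645)
a = 30645
Function('k')(P) = Add(Mul(-11, Pow(P, -1)), Mul(2, Pow(P, 2))) (Function('k')(P) = Add(Add(Pow(P, 2), Pow(P, 2)), Mul(-11, Pow(P, -1))) = Add(Mul(2, Pow(P, 2)), Mul(-11, Pow(P, -1))) = Add(Mul(-11, Pow(P, -1)), Mul(2, Pow(P, 2))))
Add(Mul(m, Pow(a, -1)), Mul(-42208, Pow(Function('Y')(Function('k')(9)), -1))) = Add(Mul(5751, Pow(30645, -1)), Mul(-42208, Pow(Mul(Pow(9, -1), Add(-11, Mul(2, Pow(9, 3)))), -1))) = Add(Mul(5751, Rational(1, 30645)), Mul(-42208, Pow(Mul(Rational(1, 9), Add(-11, Mul(2, 729))), -1))) = Add(Rational(213, 1135), Mul(-42208, Pow(Mul(Rational(1, 9), Add(-11, 1458)), -1))) = Add(Rational(213, 1135), Mul(-42208, Pow(Mul(Rational(1, 9), 1447), -1))) = Add(Rational(213, 1135), Mul(-42208, Pow(Rational(1447, 9), -1))) = Add(Rational(213, 1135), Mul(-42208, Rational(9, 1447))) = Add(Rational(213, 1135), Rational(-379872, 1447)) = Rational(-430846509, 1642345)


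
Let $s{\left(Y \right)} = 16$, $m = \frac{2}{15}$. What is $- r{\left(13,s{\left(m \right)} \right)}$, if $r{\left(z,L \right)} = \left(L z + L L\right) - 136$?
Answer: $-328$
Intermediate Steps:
$m = \frac{2}{15}$ ($m = 2 \cdot \frac{1}{15} = \frac{2}{15} \approx 0.13333$)
$r{\left(z,L \right)} = -136 + L^{2} + L z$ ($r{\left(z,L \right)} = \left(L z + L^{2}\right) - 136 = \left(L^{2} + L z\right) - 136 = -136 + L^{2} + L z$)
$- r{\left(13,s{\left(m \right)} \right)} = - (-136 + 16^{2} + 16 \cdot 13) = - (-136 + 256 + 208) = \left(-1\right) 328 = -328$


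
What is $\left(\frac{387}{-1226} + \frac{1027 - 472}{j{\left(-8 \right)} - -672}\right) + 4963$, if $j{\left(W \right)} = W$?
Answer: $\frac{2020311547}{407032} \approx 4963.5$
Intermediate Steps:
$\left(\frac{387}{-1226} + \frac{1027 - 472}{j{\left(-8 \right)} - -672}\right) + 4963 = \left(\frac{387}{-1226} + \frac{1027 - 472}{-8 - -672}\right) + 4963 = \left(387 \left(- \frac{1}{1226}\right) + \frac{555}{-8 + 672}\right) + 4963 = \left(- \frac{387}{1226} + \frac{555}{664}\right) + 4963 = \frac{211731}{407032} + 4963 = \frac{2020311547}{407032}$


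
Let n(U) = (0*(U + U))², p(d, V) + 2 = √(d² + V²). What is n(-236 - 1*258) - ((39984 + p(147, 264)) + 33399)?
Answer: -73381 - 3*√10145 ≈ -73683.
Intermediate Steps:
p(d, V) = -2 + √(V² + d²) (p(d, V) = -2 + √(d² + V²) = -2 + √(V² + d²))
n(U) = 0 (n(U) = (0*(2*U))² = 0² = 0)
n(-236 - 1*258) - ((39984 + p(147, 264)) + 33399) = 0 - ((39984 + (-2 + √(264² + 147²))) + 33399) = 0 - ((39984 + (-2 + √(69696 + 21609))) + 33399) = 0 - ((39984 + (-2 + √91305)) + 33399) = 0 - ((39984 + (-2 + 3*√10145)) + 33399) = 0 - ((39982 + 3*√10145) + 33399) = 0 - (73381 + 3*√10145) = 0 + (-73381 - 3*√10145) = -73381 - 3*√10145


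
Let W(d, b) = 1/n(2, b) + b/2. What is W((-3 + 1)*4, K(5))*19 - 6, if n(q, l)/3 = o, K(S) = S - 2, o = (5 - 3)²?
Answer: 289/12 ≈ 24.083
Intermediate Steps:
o = 4 (o = 2² = 4)
K(S) = -2 + S
n(q, l) = 12 (n(q, l) = 3*4 = 12)
W(d, b) = 1/12 + b/2
W((-3 + 1)*4, K(5))*19 - 6 = (1/12 + (-2 + 5)/2)*19 - 6 = (1/12 + (½)*3)*19 - 6 = (1/12 + 3/2)*19 - 6 = (19/12)*19 - 6 = 361/12 - 6 = 289/12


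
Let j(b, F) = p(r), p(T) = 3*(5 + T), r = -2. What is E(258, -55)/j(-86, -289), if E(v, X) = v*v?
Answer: 7396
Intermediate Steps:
p(T) = 15 + 3*T
E(v, X) = v**2
j(b, F) = 9 (j(b, F) = 15 + 3*(-2) = 15 - 6 = 9)
E(258, -55)/j(-86, -289) = 258**2/9 = 66564*(1/9) = 7396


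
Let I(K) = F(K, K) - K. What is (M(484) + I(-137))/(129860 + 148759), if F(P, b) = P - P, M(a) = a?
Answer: 207/92873 ≈ 0.0022288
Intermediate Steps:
F(P, b) = 0
I(K) = -K (I(K) = 0 - K = -K)
(M(484) + I(-137))/(129860 + 148759) = (484 - 1*(-137))/(129860 + 148759) = (484 + 137)/278619 = 621*(1/278619) = 207/92873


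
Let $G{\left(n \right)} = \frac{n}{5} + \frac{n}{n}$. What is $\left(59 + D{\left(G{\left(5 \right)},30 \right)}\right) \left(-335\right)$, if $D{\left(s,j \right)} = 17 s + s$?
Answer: $-31825$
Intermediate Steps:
$G{\left(n \right)} = 1 + \frac{n}{5}$ ($G{\left(n \right)} = n \frac{1}{5} + 1 = \frac{n}{5} + 1 = 1 + \frac{n}{5}$)
$D{\left(s,j \right)} = 18 s$
$\left(59 + D{\left(G{\left(5 \right)},30 \right)}\right) \left(-335\right) = \left(59 + 18 \left(1 + \frac{1}{5} \cdot 5\right)\right) \left(-335\right) = \left(59 + 18 \left(1 + 1\right)\right) \left(-335\right) = \left(59 + 18 \cdot 2\right) \left(-335\right) = \left(59 + 36\right) \left(-335\right) = 95 \left(-335\right) = -31825$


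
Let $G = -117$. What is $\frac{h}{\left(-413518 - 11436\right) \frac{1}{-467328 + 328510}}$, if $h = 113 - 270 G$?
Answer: $\frac{2200473527}{212477} \approx 10356.0$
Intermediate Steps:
$h = 31703$ ($h = 113 - -31590 = 113 + 31590 = 31703$)
$\frac{h}{\left(-413518 - 11436\right) \frac{1}{-467328 + 328510}} = \frac{31703}{\left(-413518 - 11436\right) \frac{1}{-467328 + 328510}} = \frac{31703}{\left(-424954\right) \frac{1}{-138818}} = \frac{31703}{\left(-424954\right) \left(- \frac{1}{138818}\right)} = \frac{31703}{\frac{212477}{69409}} = 31703 \cdot \frac{69409}{212477} = \frac{2200473527}{212477}$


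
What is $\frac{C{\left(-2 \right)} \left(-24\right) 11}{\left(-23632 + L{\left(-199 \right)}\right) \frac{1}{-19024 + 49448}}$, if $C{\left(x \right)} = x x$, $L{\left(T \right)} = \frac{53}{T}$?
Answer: $\frac{2131140352}{1567607} \approx 1359.5$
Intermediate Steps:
$C{\left(x \right)} = x^{2}$
$\frac{C{\left(-2 \right)} \left(-24\right) 11}{\left(-23632 + L{\left(-199 \right)}\right) \frac{1}{-19024 + 49448}} = \frac{\left(-2\right)^{2} \left(-24\right) 11}{\left(-23632 + \frac{53}{-199}\right) \frac{1}{-19024 + 49448}} = \frac{4 \left(-24\right) 11}{\left(-23632 + 53 \left(- \frac{1}{199}\right)\right) \frac{1}{30424}} = \frac{\left(-96\right) 11}{\left(-23632 - \frac{53}{199}\right) \frac{1}{30424}} = - \frac{1056}{\left(- \frac{4702821}{199}\right) \frac{1}{30424}} = - \frac{1056}{- \frac{4702821}{6054376}} = \left(-1056\right) \left(- \frac{6054376}{4702821}\right) = \frac{2131140352}{1567607}$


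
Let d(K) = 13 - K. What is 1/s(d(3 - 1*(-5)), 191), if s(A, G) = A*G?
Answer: 1/955 ≈ 0.0010471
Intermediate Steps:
1/s(d(3 - 1*(-5)), 191) = 1/((13 - (3 - 1*(-5)))*191) = 1/((13 - (3 + 5))*191) = 1/((13 - 1*8)*191) = 1/((13 - 8)*191) = 1/(5*191) = 1/955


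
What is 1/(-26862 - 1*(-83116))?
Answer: 1/56254 ≈ 1.7777e-5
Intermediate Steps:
1/(-26862 - 1*(-83116)) = 1/(-26862 + 83116) = 1/56254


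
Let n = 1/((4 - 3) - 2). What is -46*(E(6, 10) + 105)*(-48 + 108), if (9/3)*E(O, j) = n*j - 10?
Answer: -271400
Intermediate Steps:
n = -1 (n = 1/(1 - 2) = 1/(-1) = -1)
E(O, j) = -10/3 - j/3 (E(O, j) = (-j - 10)/3 = (-10 - j)/3 = -10/3 - j/3)
-46*(E(6, 10) + 105)*(-48 + 108) = -46*((-10/3 - ⅓*10) + 105)*(-48 + 108) = -46*((-10/3 - 10/3) + 105)*60 = -46*(-20/3 + 105)*60 = -13570*60/3 = -46*5900 = -271400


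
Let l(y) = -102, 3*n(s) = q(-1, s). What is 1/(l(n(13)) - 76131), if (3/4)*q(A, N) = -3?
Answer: -1/76233 ≈ -1.3118e-5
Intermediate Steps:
q(A, N) = -4 (q(A, N) = (4/3)*(-3) = -4)
n(s) = -4/3 (n(s) = (⅓)*(-4) = -4/3)
1/(l(n(13)) - 76131) = 1/(-102 - 76131) = 1/(-76233) = -1/76233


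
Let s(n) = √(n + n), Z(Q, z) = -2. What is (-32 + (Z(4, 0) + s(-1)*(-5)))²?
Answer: 1106 + 340*I*√2 ≈ 1106.0 + 480.83*I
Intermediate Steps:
s(n) = √2*√n (s(n) = √(2*n) = √2*√n)
(-32 + (Z(4, 0) + s(-1)*(-5)))² = (-32 + (-2 + (√2*√(-1))*(-5)))² = (-32 + (-2 + (√2*I)*(-5)))² = (-32 + (-2 + (I*√2)*(-5)))² = (-32 + (-2 - 5*I*√2))² = (-34 - 5*I*√2)²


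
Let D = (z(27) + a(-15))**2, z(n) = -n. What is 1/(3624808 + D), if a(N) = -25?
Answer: 1/3627512 ≈ 2.7567e-7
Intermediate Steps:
D = 2704 (D = (-1*27 - 25)**2 = (-27 - 25)**2 = (-52)**2 = 2704)
1/(3624808 + D) = 1/(3624808 + 2704) = 1/3627512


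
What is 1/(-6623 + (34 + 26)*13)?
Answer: -1/5843 ≈ -0.00017114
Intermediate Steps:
1/(-6623 + (34 + 26)*13) = 1/(-6623 + 60*13) = 1/(-6623 + 780) = 1/(-5843) = -1/5843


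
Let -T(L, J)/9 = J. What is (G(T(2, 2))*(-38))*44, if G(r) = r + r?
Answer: 60192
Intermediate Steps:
T(L, J) = -9*J
G(r) = 2*r
(G(T(2, 2))*(-38))*44 = ((2*(-9*2))*(-38))*44 = ((2*(-18))*(-38))*44 = -36*(-38)*44 = 1368*44 = 60192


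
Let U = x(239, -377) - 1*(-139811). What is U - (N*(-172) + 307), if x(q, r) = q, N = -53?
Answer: 130627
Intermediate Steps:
U = 140050 (U = 239 - 1*(-139811) = 239 + 139811 = 140050)
U - (N*(-172) + 307) = 140050 - (-53*(-172) + 307) = 140050 - (9116 + 307) = 140050 - 1*9423 = 140050 - 9423 = 130627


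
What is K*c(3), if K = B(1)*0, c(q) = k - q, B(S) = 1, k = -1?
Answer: 0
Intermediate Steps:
c(q) = -1 - q
K = 0 (K = 1*0 = 0)
K*c(3) = 0*(-1 - 1*3) = 0*(-1 - 3) = 0*(-4) = 0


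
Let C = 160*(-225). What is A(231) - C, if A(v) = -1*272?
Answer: 35728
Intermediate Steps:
C = -36000
A(v) = -272
A(231) - C = -272 - 1*(-36000) = -272 + 36000 = 35728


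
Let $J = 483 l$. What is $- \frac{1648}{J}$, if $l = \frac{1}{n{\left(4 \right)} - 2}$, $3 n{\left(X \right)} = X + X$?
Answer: $- \frac{3296}{1449} \approx -2.2747$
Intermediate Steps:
$n{\left(X \right)} = \frac{2 X}{3}$ ($n{\left(X \right)} = \frac{X + X}{3} = \frac{2 X}{3}$)
$l = \frac{3}{2}$ ($l = \frac{1}{\frac{2}{3} \cdot 4 - 2} = \frac{1}{\frac{8}{3} - 2} = \frac{1}{\frac{2}{3}} = \frac{3}{2} \approx 1.5$)
$J = \frac{1449}{2}$ ($J = 483 \cdot \frac{3}{2} = \frac{1449}{2} \approx 724.5$)
$- \frac{1648}{J} = - \frac{1648}{\frac{1449}{2}} = \left(-1648\right) \frac{2}{1449} = - \frac{3296}{1449}$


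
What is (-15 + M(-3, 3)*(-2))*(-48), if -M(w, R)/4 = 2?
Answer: -48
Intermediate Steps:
M(w, R) = -8 (M(w, R) = -4*2 = -8)
(-15 + M(-3, 3)*(-2))*(-48) = (-15 - 8*(-2))*(-48) = (-15 + 16)*(-48) = 1*(-48) = -48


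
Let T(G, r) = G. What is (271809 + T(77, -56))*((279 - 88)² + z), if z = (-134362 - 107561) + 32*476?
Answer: -51715436060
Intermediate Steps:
z = -226691 (z = -241923 + 15232 = -226691)
(271809 + T(77, -56))*((279 - 88)² + z) = (271809 + 77)*((279 - 88)² - 226691) = 271886*(191² - 226691) = 271886*(36481 - 226691) = 271886*(-190210) = -51715436060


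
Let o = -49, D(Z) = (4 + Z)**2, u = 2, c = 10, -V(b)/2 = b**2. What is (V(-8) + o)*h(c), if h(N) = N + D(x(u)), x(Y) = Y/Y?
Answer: -6195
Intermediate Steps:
V(b) = -2*b**2
x(Y) = 1
h(N) = 25 + N (h(N) = N + (4 + 1)**2 = N + 5**2 = N + 25 = 25 + N)
(V(-8) + o)*h(c) = (-2*(-8)**2 - 49)*(25 + 10) = (-2*64 - 49)*35 = (-128 - 49)*35 = -177*35 = -6195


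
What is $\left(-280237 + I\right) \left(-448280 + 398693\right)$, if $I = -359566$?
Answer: $31725911361$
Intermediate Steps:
$\left(-280237 + I\right) \left(-448280 + 398693\right) = \left(-280237 - 359566\right) \left(-448280 + 398693\right) = \left(-639803\right) \left(-49587\right) = 31725911361$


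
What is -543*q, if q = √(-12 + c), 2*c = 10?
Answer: -543*I*√7 ≈ -1436.6*I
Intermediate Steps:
c = 5 (c = (½)*10 = 5)
q = I*√7 (q = √(-12 + 5) = √(-7) = I*√7 ≈ 2.6458*I)
-543*q = -543*I*√7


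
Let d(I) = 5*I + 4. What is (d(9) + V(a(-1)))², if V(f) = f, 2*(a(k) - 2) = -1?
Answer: 10201/4 ≈ 2550.3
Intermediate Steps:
d(I) = 4 + 5*I
a(k) = 3/2 (a(k) = 2 + (½)*(-1) = 2 - ½ = 3/2)
(d(9) + V(a(-1)))² = ((4 + 5*9) + 3/2)² = ((4 + 45) + 3/2)² = (49 + 3/2)² = (101/2)² = 10201/4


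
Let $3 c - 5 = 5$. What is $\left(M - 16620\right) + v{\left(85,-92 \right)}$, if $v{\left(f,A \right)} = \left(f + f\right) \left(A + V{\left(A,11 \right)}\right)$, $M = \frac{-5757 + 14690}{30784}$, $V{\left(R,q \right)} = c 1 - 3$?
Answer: $- \frac{2974015441}{92352} \approx -32203.0$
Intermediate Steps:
$c = \frac{10}{3}$ ($c = \frac{5}{3} + \frac{1}{3} \cdot 5 = \frac{5}{3} + \frac{5}{3} = \frac{10}{3} \approx 3.3333$)
$V{\left(R,q \right)} = \frac{1}{3}$ ($V{\left(R,q \right)} = \frac{10}{3} \cdot 1 - 3 = \frac{10}{3} - 3 = \frac{1}{3}$)
$M = \frac{8933}{30784}$ ($M = 8933 \cdot \frac{1}{30784} = \frac{8933}{30784} \approx 0.29018$)
$v{\left(f,A \right)} = 2 f \left(\frac{1}{3} + A\right)$ ($v{\left(f,A \right)} = \left(f + f\right) \left(A + \frac{1}{3}\right) = 2 f \left(\frac{1}{3} + A\right)$)
$\left(M - 16620\right) + v{\left(85,-92 \right)} = \left(\frac{8933}{30784} - 16620\right) + \frac{2}{3} \cdot 85 \left(1 + 3 \left(-92\right)\right) = - \frac{511621147}{30784} + \frac{2}{3} \cdot 85 \left(1 - 276\right) = - \frac{511621147}{30784} + \frac{2}{3} \cdot 85 \left(-275\right) = - \frac{511621147}{30784} - \frac{46750}{3} = - \frac{2974015441}{92352}$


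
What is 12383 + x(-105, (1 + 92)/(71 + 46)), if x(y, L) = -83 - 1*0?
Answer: 12300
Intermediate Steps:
x(y, L) = -83 (x(y, L) = -83 + 0 = -83)
12383 + x(-105, (1 + 92)/(71 + 46)) = 12383 - 83 = 12300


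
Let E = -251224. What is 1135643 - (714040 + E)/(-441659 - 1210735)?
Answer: 312755023693/275399 ≈ 1.1356e+6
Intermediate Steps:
1135643 - (714040 + E)/(-441659 - 1210735) = 1135643 - (714040 - 251224)/(-441659 - 1210735) = 1135643 - 462816/(-1652394) = 1135643 - 462816*(-1)/1652394 = 1135643 - 1*(-77136/275399) = 1135643 + 77136/275399 = 312755023693/275399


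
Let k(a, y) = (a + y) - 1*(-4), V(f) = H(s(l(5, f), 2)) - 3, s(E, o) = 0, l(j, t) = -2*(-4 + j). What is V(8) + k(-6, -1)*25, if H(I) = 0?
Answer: -78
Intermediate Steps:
l(j, t) = 8 - 2*j
V(f) = -3 (V(f) = 0 - 3 = -3)
k(a, y) = 4 + a + y (k(a, y) = (a + y) + 4 = 4 + a + y)
V(8) + k(-6, -1)*25 = -3 + (4 - 6 - 1)*25 = -3 - 3*25 = -3 - 75 = -78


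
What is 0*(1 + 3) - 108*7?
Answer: -756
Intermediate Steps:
0*(1 + 3) - 108*7 = 0*4 - 756 = 0 - 756 = -756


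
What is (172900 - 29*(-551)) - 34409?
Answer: 154470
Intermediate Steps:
(172900 - 29*(-551)) - 34409 = (172900 + 15979) - 34409 = 188879 - 34409 = 154470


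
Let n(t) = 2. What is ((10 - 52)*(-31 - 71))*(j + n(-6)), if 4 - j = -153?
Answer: 681156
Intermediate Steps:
j = 157 (j = 4 - 1*(-153) = 4 + 153 = 157)
((10 - 52)*(-31 - 71))*(j + n(-6)) = ((10 - 52)*(-31 - 71))*(157 + 2) = -42*(-102)*159 = 4284*159 = 681156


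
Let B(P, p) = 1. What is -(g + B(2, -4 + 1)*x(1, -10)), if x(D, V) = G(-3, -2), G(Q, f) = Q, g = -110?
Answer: 113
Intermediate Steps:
x(D, V) = -3
-(g + B(2, -4 + 1)*x(1, -10)) = -(-110 + 1*(-3)) = -(-110 - 3) = -1*(-113) = 113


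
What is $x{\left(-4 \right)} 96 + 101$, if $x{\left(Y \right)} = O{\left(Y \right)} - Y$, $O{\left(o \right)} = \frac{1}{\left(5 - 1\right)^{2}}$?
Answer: $491$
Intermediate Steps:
$O{\left(o \right)} = \frac{1}{16}$ ($O{\left(o \right)} = \frac{1}{4^{2}} = \frac{1}{16}$)
$x{\left(Y \right)} = \frac{1}{16} - Y$
$x{\left(-4 \right)} 96 + 101 = \left(\frac{1}{16} - -4\right) 96 + 101 = \left(\frac{1}{16} + 4\right) 96 + 101 = \frac{65}{16} \cdot 96 + 101 = 390 + 101 = 491$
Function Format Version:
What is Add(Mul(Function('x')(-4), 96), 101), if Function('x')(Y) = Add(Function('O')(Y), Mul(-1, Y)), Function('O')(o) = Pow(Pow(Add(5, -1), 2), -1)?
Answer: 491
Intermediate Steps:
Function('O')(o) = Rational(1, 16) (Function('O')(o) = Pow(Pow(4, 2), -1) = Pow(16, -1) = Rational(1, 16))
Function('x')(Y) = Add(Rational(1, 16), Mul(-1, Y))
Add(Mul(Function('x')(-4), 96), 101) = Add(Mul(Add(Rational(1, 16), Mul(-1, -4)), 96), 101) = Add(Mul(Add(Rational(1, 16), 4), 96), 101) = Add(Mul(Rational(65, 16), 96), 101) = Add(390, 101) = 491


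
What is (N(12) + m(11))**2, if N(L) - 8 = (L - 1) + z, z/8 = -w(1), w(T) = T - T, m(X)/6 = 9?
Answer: 5329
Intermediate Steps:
m(X) = 54 (m(X) = 6*9 = 54)
w(T) = 0
z = 0 (z = 8*(-1*0) = 8*0 = 0)
N(L) = 7 + L (N(L) = 8 + ((L - 1) + 0) = 8 + ((-1 + L) + 0) = 8 + (-1 + L) = 7 + L)
(N(12) + m(11))**2 = ((7 + 12) + 54)**2 = (19 + 54)**2 = 73**2 = 5329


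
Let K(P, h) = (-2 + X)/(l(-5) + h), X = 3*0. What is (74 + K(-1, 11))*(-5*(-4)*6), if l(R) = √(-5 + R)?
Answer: 1160640/131 + 240*I*√10/131 ≈ 8859.8 + 5.7935*I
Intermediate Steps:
X = 0
K(P, h) = -2/(h + I*√10) (K(P, h) = (-2 + 0)/(√(-5 - 5) + h) = -2/(√(-10) + h) = -2/(I*√10 + h) = -2/(h + I*√10))
(74 + K(-1, 11))*(-5*(-4)*6) = (74 - 2/(11 + I*√10))*(-5*(-4)*6) = (74 - 2/(11 + I*√10))*(20*6) = (74 - 2/(11 + I*√10))*120 = 8880 - 240/(11 + I*√10)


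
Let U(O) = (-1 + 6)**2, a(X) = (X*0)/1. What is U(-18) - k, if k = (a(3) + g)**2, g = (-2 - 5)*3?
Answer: -416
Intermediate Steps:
a(X) = 0 (a(X) = 0*1 = 0)
g = -21 (g = -7*3 = -21)
U(O) = 25 (U(O) = 5**2 = 25)
k = 441 (k = (0 - 21)**2 = (-21)**2 = 441)
U(-18) - k = 25 - 1*441 = 25 - 441 = -416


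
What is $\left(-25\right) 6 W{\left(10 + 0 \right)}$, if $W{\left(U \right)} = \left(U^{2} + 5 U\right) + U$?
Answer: $-24000$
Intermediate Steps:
$W{\left(U \right)} = U^{2} + 6 U$
$\left(-25\right) 6 W{\left(10 + 0 \right)} = \left(-25\right) 6 \left(10 + 0\right) \left(6 + \left(10 + 0\right)\right) = - 150 \cdot 10 \left(6 + 10\right) = - 150 \cdot 10 \cdot 16 = \left(-150\right) 160 = -24000$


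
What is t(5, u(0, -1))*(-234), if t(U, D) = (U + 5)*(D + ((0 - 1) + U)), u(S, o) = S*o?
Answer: -9360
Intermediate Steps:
t(U, D) = (5 + U)*(-1 + D + U) (t(U, D) = (5 + U)*(D + (-1 + U)) = (5 + U)*(-1 + D + U))
t(5, u(0, -1))*(-234) = (-5 + 5² + 4*5 + 5*(0*(-1)) + (0*(-1))*5)*(-234) = (-5 + 25 + 20 + 5*0 + 0*5)*(-234) = (-5 + 25 + 20 + 0 + 0)*(-234) = 40*(-234) = -9360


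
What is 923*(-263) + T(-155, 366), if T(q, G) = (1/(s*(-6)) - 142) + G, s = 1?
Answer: -1455151/6 ≈ -2.4253e+5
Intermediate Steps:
T(q, G) = -853/6 + G (T(q, G) = (1/(1*(-6)) - 142) + G = (1/(-6) - 142) + G = (-1/6 - 142) + G = -853/6 + G)
923*(-263) + T(-155, 366) = 923*(-263) + (-853/6 + 366) = -242749 + 1343/6 = -1455151/6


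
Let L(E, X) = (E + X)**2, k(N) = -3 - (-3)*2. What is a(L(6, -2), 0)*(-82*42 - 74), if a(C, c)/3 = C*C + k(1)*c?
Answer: -2701824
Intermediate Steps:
k(N) = 3 (k(N) = -3 - 3*(-2) = -3 + 6 = 3)
a(C, c) = 3*C**2 + 9*c (a(C, c) = 3*(C*C + 3*c) = 3*(C**2 + 3*c) = 3*C**2 + 9*c)
a(L(6, -2), 0)*(-82*42 - 74) = (3*((6 - 2)**2)**2 + 9*0)*(-82*42 - 74) = (3*(4**2)**2 + 0)*(-3444 - 74) = (3*16**2 + 0)*(-3518) = (3*256 + 0)*(-3518) = (768 + 0)*(-3518) = 768*(-3518) = -2701824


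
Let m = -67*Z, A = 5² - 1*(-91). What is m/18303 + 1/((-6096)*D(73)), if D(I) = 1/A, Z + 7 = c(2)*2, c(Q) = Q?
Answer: -74821/9297924 ≈ -0.0080471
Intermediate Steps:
Z = -3 (Z = -7 + 2*2 = -7 + 4 = -3)
A = 116 (A = 25 + 91 = 116)
D(I) = 1/116
m = 201 (m = -67*(-3) = 201)
m/18303 + 1/((-6096)*D(73)) = 201/18303 + 1/((-6096)*(1/116)) = 201*(1/18303) - 1/6096*116 = 67/6101 - 29/1524 = -74821/9297924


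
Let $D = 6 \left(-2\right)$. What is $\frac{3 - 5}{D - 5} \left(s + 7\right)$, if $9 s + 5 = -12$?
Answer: $\frac{92}{153} \approx 0.60131$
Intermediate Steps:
$D = -12$
$s = - \frac{17}{9}$ ($s = - \frac{5}{9} + \frac{1}{9} \left(-12\right) = - \frac{5}{9} - \frac{4}{3} = - \frac{17}{9} \approx -1.8889$)
$\frac{3 - 5}{D - 5} \left(s + 7\right) = \frac{3 - 5}{-12 - 5} \left(- \frac{17}{9} + 7\right) = - \frac{2}{-17} \cdot \frac{46}{9} = \left(-2\right) \left(- \frac{1}{17}\right) \frac{46}{9} = \frac{2}{17} \cdot \frac{46}{9} = \frac{92}{153}$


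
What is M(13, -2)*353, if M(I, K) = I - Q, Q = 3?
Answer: 3530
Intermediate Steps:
M(I, K) = -3 + I (M(I, K) = I - 1*3 = I - 3 = -3 + I)
M(13, -2)*353 = (-3 + 13)*353 = 10*353 = 3530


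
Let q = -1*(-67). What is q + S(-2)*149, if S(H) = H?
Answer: -231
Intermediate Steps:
q = 67
q + S(-2)*149 = 67 - 2*149 = 67 - 298 = -231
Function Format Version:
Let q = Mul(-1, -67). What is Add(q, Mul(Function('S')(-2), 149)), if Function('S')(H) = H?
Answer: -231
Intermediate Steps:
q = 67
Add(q, Mul(Function('S')(-2), 149)) = Add(67, Mul(-2, 149)) = Add(67, -298) = -231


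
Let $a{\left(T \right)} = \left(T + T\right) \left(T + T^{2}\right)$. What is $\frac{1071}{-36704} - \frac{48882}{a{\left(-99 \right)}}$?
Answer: $- \frac{21935149}{5875686432} \approx -0.0037332$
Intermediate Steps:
$a{\left(T \right)} = 2 T \left(T + T^{2}\right)$
$\frac{1071}{-36704} - \frac{48882}{a{\left(-99 \right)}} = \frac{1071}{-36704} - \frac{48882}{2 \left(-99\right)^{2} \left(1 - 99\right)} = 1071 \left(- \frac{1}{36704}\right) - \frac{48882}{2 \cdot 9801 \left(-98\right)} = - \frac{1071}{36704} - \frac{48882}{-1920996} = - \frac{1071}{36704} - - \frac{8147}{320166} = - \frac{1071}{36704} + \frac{8147}{320166} = - \frac{21935149}{5875686432}$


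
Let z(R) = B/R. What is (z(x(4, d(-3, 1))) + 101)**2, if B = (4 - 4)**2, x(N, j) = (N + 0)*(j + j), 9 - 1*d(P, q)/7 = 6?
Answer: 10201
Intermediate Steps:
d(P, q) = 21 (d(P, q) = 63 - 7*6 = 63 - 42 = 21)
x(N, j) = 2*N*j (x(N, j) = N*(2*j) = 2*N*j)
B = 0 (B = 0**2 = 0)
z(R) = 0 (z(R) = 0/R = 0)
(z(x(4, d(-3, 1))) + 101)**2 = (0 + 101)**2 = 101**2 = 10201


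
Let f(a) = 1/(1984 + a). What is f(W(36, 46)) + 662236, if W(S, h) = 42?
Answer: 1341690137/2026 ≈ 6.6224e+5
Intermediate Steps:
f(W(36, 46)) + 662236 = 1/(1984 + 42) + 662236 = 1/2026 + 662236 = 1341690137/2026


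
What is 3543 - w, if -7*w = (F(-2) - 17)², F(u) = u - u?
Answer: 25090/7 ≈ 3584.3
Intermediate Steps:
F(u) = 0
w = -289/7 (w = -(0 - 17)²/7 = -⅐*(-17)² = -⅐*289 = -289/7 ≈ -41.286)
3543 - w = 3543 - 1*(-289/7) = 3543 + 289/7 = 25090/7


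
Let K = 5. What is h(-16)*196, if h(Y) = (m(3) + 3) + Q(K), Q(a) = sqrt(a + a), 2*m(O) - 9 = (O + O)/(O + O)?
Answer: 1568 + 196*sqrt(10) ≈ 2187.8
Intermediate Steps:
m(O) = 5 (m(O) = 9/2 + ((O + O)/(O + O))/2 = 9/2 + ((2*O)/((2*O)))/2 = 9/2 + ((2*O)*(1/(2*O)))/2 = 9/2 + (1/2)*1 = 9/2 + 1/2 = 5)
Q(a) = sqrt(2)*sqrt(a) (Q(a) = sqrt(2*a) = sqrt(2)*sqrt(a))
h(Y) = 8 + sqrt(10) (h(Y) = (5 + 3) + sqrt(2)*sqrt(5) = 8 + sqrt(10))
h(-16)*196 = (8 + sqrt(10))*196 = 1568 + 196*sqrt(10)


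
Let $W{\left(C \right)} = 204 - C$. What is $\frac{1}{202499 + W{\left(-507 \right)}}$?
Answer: $\frac{1}{203210} \approx 4.921 \cdot 10^{-6}$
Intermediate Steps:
$\frac{1}{202499 + W{\left(-507 \right)}} = \frac{1}{202499 + \left(204 - -507\right)} = \frac{1}{202499 + \left(204 + 507\right)} = \frac{1}{202499 + 711} = \frac{1}{203210}$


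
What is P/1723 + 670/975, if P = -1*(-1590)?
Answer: 540932/335985 ≈ 1.6100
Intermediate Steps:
P = 1590
P/1723 + 670/975 = 1590/1723 + 670/975 = 1590*(1/1723) + 670*(1/975) = 1590/1723 + 134/195 = 540932/335985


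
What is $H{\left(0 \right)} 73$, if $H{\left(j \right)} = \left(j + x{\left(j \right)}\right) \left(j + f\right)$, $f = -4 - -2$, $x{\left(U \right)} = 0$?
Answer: $0$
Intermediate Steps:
$f = -2$ ($f = -4 + 2 = -2$)
$H{\left(j \right)} = j \left(-2 + j\right)$ ($H{\left(j \right)} = \left(j + 0\right) \left(j - 2\right) = j \left(-2 + j\right)$)
$H{\left(0 \right)} 73 = 0 \left(-2 + 0\right) 73 = 0 \left(-2\right) 73 = 0 \cdot 73 = 0$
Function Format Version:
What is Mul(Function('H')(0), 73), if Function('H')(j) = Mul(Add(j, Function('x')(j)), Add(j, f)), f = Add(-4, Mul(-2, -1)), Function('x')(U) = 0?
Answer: 0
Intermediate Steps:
f = -2 (f = Add(-4, 2) = -2)
Function('H')(j) = Mul(j, Add(-2, j)) (Function('H')(j) = Mul(Add(j, 0), Add(j, -2)) = Mul(j, Add(-2, j)))
Mul(Function('H')(0), 73) = Mul(Mul(0, Add(-2, 0)), 73) = Mul(Mul(0, -2), 73) = Mul(0, 73) = 0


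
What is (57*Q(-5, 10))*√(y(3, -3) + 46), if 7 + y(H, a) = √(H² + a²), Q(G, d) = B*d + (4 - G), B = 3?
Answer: 2223*√(39 + 3*√2) ≈ 14618.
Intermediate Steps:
Q(G, d) = 4 - G + 3*d (Q(G, d) = 3*d + (4 - G) = 4 - G + 3*d)
y(H, a) = -7 + √(H² + a²)
(57*Q(-5, 10))*√(y(3, -3) + 46) = (57*(4 - 1*(-5) + 3*10))*√((-7 + √(3² + (-3)²)) + 46) = (57*(4 + 5 + 30))*√((-7 + √(9 + 9)) + 46) = (57*39)*√((-7 + √18) + 46) = 2223*√((-7 + 3*√2) + 46) = 2223*√(39 + 3*√2)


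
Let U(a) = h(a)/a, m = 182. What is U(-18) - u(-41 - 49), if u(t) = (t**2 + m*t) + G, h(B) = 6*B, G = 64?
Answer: 8222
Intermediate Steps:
U(a) = 6 (U(a) = (6*a)/a = 6)
u(t) = 64 + t**2 + 182*t (u(t) = (t**2 + 182*t) + 64 = 64 + t**2 + 182*t)
U(-18) - u(-41 - 49) = 6 - (64 + (-41 - 49)**2 + 182*(-41 - 49)) = 6 - (64 + (-90)**2 + 182*(-90)) = 6 - (64 + 8100 - 16380) = 6 - 1*(-8216) = 6 + 8216 = 8222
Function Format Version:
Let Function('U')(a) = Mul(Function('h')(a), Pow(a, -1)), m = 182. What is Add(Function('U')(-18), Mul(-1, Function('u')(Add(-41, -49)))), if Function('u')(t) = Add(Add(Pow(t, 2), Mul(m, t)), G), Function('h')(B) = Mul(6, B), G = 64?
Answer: 8222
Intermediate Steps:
Function('U')(a) = 6 (Function('U')(a) = Mul(Mul(6, a), Pow(a, -1)) = 6)
Function('u')(t) = Add(64, Pow(t, 2), Mul(182, t)) (Function('u')(t) = Add(Add(Pow(t, 2), Mul(182, t)), 64) = Add(64, Pow(t, 2), Mul(182, t)))
Add(Function('U')(-18), Mul(-1, Function('u')(Add(-41, -49)))) = Add(6, Mul(-1, Add(64, Pow(Add(-41, -49), 2), Mul(182, Add(-41, -49))))) = Add(6, Mul(-1, Add(64, Pow(-90, 2), Mul(182, -90)))) = Add(6, Mul(-1, Add(64, 8100, -16380))) = Add(6, Mul(-1, -8216)) = Add(6, 8216) = 8222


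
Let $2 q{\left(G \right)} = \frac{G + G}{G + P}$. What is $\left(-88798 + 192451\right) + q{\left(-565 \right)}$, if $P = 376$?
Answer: $\frac{19590982}{189} \approx 1.0366 \cdot 10^{5}$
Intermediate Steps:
$q{\left(G \right)} = \frac{G}{376 + G}$ ($q{\left(G \right)} = \frac{\left(G + G\right) \frac{1}{G + 376}}{2} = \frac{2 G \frac{1}{376 + G}}{2} = \frac{G}{376 + G}$)
$\left(-88798 + 192451\right) + q{\left(-565 \right)} = \left(-88798 + 192451\right) - \frac{565}{376 - 565} = 103653 - \frac{565}{-189} = 103653 - - \frac{565}{189} = 103653 + \frac{565}{189} = \frac{19590982}{189}$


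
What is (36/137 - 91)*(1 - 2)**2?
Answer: -12431/137 ≈ -90.737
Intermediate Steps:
(36/137 - 91)*(1 - 2)**2 = (36*(1/137) - 91)*(-1)**2 = (36/137 - 91)*1 = -12431/137*1 = -12431/137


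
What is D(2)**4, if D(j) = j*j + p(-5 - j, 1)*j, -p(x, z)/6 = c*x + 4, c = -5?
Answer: 46352367616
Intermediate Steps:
p(x, z) = -24 + 30*x (p(x, z) = -6*(-5*x + 4) = -6*(4 - 5*x) = -24 + 30*x)
D(j) = j**2 + j*(-174 - 30*j) (D(j) = j*j + (-24 + 30*(-5 - j))*j = j**2 + (-24 + (-150 - 30*j))*j = j**2 + (-174 - 30*j)*j = j**2 + j*(-174 - 30*j))
D(2)**4 = (-29*2*(6 + 2))**4 = (-29*2*8)**4 = (-464)**4 = 46352367616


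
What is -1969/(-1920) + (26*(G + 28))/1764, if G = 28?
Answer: 74629/40320 ≈ 1.8509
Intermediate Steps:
-1969/(-1920) + (26*(G + 28))/1764 = -1969/(-1920) + (26*(28 + 28))/1764 = -1969*(-1/1920) + (26*56)*(1/1764) = 1969/1920 + 1456*(1/1764) = 1969/1920 + 52/63 = 74629/40320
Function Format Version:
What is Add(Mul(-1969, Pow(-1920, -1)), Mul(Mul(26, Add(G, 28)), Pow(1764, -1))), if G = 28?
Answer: Rational(74629, 40320) ≈ 1.8509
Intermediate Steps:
Add(Mul(-1969, Pow(-1920, -1)), Mul(Mul(26, Add(G, 28)), Pow(1764, -1))) = Add(Mul(-1969, Pow(-1920, -1)), Mul(Mul(26, Add(28, 28)), Pow(1764, -1))) = Add(Mul(-1969, Rational(-1, 1920)), Mul(Mul(26, 56), Rational(1, 1764))) = Add(Rational(1969, 1920), Mul(1456, Rational(1, 1764))) = Add(Rational(1969, 1920), Rational(52, 63)) = Rational(74629, 40320)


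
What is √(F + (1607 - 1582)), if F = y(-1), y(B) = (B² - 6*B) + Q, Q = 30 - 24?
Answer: √38 ≈ 6.1644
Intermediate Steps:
Q = 6
y(B) = 6 + B² - 6*B (y(B) = (B² - 6*B) + 6 = 6 + B² - 6*B)
F = 13 (F = 6 + (-1)² - 6*(-1) = 6 + 1 + 6 = 13)
√(F + (1607 - 1582)) = √(13 + (1607 - 1582)) = √(13 + 25) = √38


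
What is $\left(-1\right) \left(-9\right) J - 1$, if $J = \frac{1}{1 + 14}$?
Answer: $- \frac{2}{5} \approx -0.4$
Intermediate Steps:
$J = \frac{1}{15} \approx 0.066667$
$\left(-1\right) \left(-9\right) J - 1 = \left(-1\right) \left(-9\right) \frac{1}{15} - 1 = 9 \cdot \frac{1}{15} - 1 = \frac{3}{5} - 1 = - \frac{2}{5}$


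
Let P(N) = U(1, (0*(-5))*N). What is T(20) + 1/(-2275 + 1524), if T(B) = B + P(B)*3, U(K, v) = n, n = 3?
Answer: 21778/751 ≈ 28.999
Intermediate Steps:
U(K, v) = 3
P(N) = 3
T(B) = 9 + B (T(B) = B + 3*3 = B + 9 = 9 + B)
T(20) + 1/(-2275 + 1524) = (9 + 20) + 1/(-2275 + 1524) = 29 + 1/(-751) = 29 - 1/751 = 21778/751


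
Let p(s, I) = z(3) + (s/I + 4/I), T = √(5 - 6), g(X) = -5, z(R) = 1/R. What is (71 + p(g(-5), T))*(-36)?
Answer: -2568 - 36*I ≈ -2568.0 - 36.0*I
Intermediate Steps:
T = I (T = √(-1) = I ≈ 1.0*I)
p(s, I) = ⅓ + 4/I + s/I (p(s, I) = 1/3 + (s/I + 4/I) = ⅓ + (4/I + s/I) = ⅓ + 4/I + s/I)
(71 + p(g(-5), T))*(-36) = (71 + (4 - 5 + I/3)/I)*(-36) = (71 + (-I)*(-1 + I/3))*(-36) = (71 - I*(-1 + I/3))*(-36) = -2556 + 36*I*(-1 + I/3)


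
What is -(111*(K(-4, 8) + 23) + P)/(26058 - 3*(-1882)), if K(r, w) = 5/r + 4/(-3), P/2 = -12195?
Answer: 88495/126816 ≈ 0.69782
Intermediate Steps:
P = -24390 (P = 2*(-12195) = -24390)
K(r, w) = -4/3 + 5/r (K(r, w) = 5/r + 4*(-1/3) = 5/r - 4/3 = -4/3 + 5/r)
-(111*(K(-4, 8) + 23) + P)/(26058 - 3*(-1882)) = -(111*((-4/3 + 5/(-4)) + 23) - 24390)/(26058 - 3*(-1882)) = -(111*((-4/3 + 5*(-1/4)) + 23) - 24390)/(26058 + 5646) = -(111*((-4/3 - 5/4) + 23) - 24390)/31704 = -(111*(-31/12 + 23) - 24390)/31704 = -(111*(245/12) - 24390)/31704 = -(9065/4 - 24390)/31704 = -(-88495)/(4*31704) = -1*(-88495/126816) = 88495/126816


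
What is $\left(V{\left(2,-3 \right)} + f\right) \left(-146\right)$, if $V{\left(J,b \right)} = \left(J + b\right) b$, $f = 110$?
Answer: $-16498$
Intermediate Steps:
$V{\left(J,b \right)} = b \left(J + b\right)$
$\left(V{\left(2,-3 \right)} + f\right) \left(-146\right) = \left(- 3 \left(2 - 3\right) + 110\right) \left(-146\right) = \left(\left(-3\right) \left(-1\right) + 110\right) \left(-146\right) = \left(3 + 110\right) \left(-146\right) = 113 \left(-146\right) = -16498$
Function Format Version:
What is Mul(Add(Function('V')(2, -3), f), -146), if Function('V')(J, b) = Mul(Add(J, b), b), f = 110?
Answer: -16498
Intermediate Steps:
Function('V')(J, b) = Mul(b, Add(J, b))
Mul(Add(Function('V')(2, -3), f), -146) = Mul(Add(Mul(-3, Add(2, -3)), 110), -146) = Mul(Add(Mul(-3, -1), 110), -146) = Mul(Add(3, 110), -146) = Mul(113, -146) = -16498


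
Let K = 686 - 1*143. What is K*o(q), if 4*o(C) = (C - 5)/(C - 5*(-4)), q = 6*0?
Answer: -543/16 ≈ -33.938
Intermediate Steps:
K = 543 (K = 686 - 143 = 543)
q = 0
o(C) = (-5 + C)/(4*(20 + C)) (o(C) = ((C - 5)/(C - 5*(-4)))/4 = ((-5 + C)/(C + 20))/4 = ((-5 + C)/(20 + C))/4 = (-5 + C)/(4*(20 + C)))
K*o(q) = 543*((-5 + 0)/(4*(20 + 0))) = 543*((¼)*(-5)/20) = 543*((¼)*(1/20)*(-5)) = 543*(-1/16) = -543/16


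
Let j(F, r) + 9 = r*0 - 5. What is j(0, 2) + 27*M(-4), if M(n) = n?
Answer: -122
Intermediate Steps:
j(F, r) = -14 (j(F, r) = -9 + (r*0 - 5) = -9 + (0 - 5) = -9 - 5 = -14)
j(0, 2) + 27*M(-4) = -14 + 27*(-4) = -14 - 108 = -122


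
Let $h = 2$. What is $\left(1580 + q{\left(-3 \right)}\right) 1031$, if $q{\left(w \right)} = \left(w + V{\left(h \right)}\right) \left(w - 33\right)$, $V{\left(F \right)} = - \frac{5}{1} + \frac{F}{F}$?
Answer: $1888792$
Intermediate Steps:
$V{\left(F \right)} = -4$ ($V{\left(F \right)} = \left(-5\right) 1 + 1 = -5 + 1 = -4$)
$q{\left(w \right)} = \left(-33 + w\right) \left(-4 + w\right)$ ($q{\left(w \right)} = \left(w - 4\right) \left(w - 33\right) = \left(-4 + w\right) \left(-33 + w\right) = \left(-33 + w\right) \left(-4 + w\right)$)
$\left(1580 + q{\left(-3 \right)}\right) 1031 = \left(1580 + \left(132 + \left(-3\right)^{2} - -111\right)\right) 1031 = \left(1580 + \left(132 + 9 + 111\right)\right) 1031 = \left(1580 + 252\right) 1031 = 1832 \cdot 1031 = 1888792$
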